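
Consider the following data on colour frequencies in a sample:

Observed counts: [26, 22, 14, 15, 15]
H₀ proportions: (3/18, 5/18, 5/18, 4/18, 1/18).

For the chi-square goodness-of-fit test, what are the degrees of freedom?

df = k − 1 = 5 − 1 = 4

degrees of freedom = 4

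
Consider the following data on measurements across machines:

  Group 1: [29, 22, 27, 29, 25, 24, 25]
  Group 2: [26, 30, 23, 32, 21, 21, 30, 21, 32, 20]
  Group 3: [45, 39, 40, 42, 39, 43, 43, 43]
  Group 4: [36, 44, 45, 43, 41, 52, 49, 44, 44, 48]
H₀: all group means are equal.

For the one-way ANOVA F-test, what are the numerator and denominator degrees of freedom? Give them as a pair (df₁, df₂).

degrees of freedom = [3, 31]

k = 4 groups, N = 35 total
df = (k−1, N−k) = (4−1, 35−4) = (3, 31)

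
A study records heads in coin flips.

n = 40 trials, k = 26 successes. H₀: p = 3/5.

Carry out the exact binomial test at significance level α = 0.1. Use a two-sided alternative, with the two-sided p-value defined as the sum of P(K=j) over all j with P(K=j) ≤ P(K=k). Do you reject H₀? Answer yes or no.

Exact binomial: n=40, k=26, p₀=3/5=0.6000
P(X=j) = C(n,j)·p₀^j·(1−p₀)^(n−j); p = Σ P(X=j) over j with P(X=j) ≤ P(X=26)
p-value (two-sided) = 0.62891
At α=0.1: p ≥ α → fail to reject H₀

reject H₀: no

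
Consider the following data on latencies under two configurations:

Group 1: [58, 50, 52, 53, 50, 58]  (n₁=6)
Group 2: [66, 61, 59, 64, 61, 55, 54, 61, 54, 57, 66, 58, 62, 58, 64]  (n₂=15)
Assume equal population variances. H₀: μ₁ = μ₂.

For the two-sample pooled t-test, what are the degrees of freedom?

df = n₁ + n₂ − 2 = 6 + 15 − 2 = 19

degrees of freedom = 19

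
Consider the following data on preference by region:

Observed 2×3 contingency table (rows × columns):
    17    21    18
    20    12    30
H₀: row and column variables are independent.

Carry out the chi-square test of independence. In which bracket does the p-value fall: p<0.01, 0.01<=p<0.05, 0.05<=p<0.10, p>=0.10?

p-value bracket: 0.05<=p<0.10

Row totals [56, 62], col totals [37, 33, 48], n=118
χ² = (17−17.56)²/17.56 + (21−15.66)²/15.66 + (18−22.78)²/22.78 + (20−19.44)²/19.44 + (12−17.34)²/17.34 + (30−25.22)²/25.22 = 5.4067
df = 2
p-value (upper-tail) = 0.06698
→ bracket: 0.05<=p<0.10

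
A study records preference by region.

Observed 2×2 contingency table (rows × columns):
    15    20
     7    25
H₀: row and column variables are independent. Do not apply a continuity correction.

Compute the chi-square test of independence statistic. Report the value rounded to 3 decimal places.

test statistic = 3.337

Row totals [35, 32], col totals [22, 45], n=67
χ² = (15−11.49)²/11.49 + (20−23.51)²/23.51 + (7−10.51)²/10.51 + (25−21.49)²/21.49 = 3.3370
df = 1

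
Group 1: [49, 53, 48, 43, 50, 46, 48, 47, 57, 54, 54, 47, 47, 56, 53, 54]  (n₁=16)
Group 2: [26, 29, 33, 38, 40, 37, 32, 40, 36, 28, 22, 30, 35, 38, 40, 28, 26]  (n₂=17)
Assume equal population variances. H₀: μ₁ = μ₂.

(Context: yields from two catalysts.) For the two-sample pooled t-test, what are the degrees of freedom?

df = n₁ + n₂ − 2 = 16 + 17 − 2 = 31

degrees of freedom = 31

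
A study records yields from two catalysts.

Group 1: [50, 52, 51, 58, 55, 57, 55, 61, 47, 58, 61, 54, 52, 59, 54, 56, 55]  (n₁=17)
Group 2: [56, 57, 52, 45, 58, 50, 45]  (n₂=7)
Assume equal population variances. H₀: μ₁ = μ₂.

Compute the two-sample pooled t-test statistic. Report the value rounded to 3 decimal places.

x̄₁=55.000, s₁=3.841, n₁=17
x̄₂=51.857, s₂=5.460, n₂=7
s_p² = [16·3.841² + 6·5.460²]/22 = 18.8571
SE = √(s_p²·(1/17+1/7)) = 1.9502
t = (55.000−51.857)/1.9502 = 1.6116
df = 22

test statistic = 1.612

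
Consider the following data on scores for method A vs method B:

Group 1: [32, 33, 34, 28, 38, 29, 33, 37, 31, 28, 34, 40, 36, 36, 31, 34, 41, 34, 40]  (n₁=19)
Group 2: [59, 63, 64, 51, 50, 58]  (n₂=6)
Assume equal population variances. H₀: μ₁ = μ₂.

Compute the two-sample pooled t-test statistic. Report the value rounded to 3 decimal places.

test statistic = -11.294

x̄₁=34.158, s₁=3.905, n₁=19
x̄₂=57.500, s₂=5.891, n₂=6
s_p² = [18·3.905² + 5·5.891²]/23 = 19.4794
SE = √(s_p²·(1/19+1/6)) = 2.0668
t = (34.158−57.500)/2.0668 = -11.2937
df = 23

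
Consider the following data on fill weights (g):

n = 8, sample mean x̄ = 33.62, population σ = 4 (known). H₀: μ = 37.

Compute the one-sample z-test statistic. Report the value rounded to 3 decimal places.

SE = σ/√n = 4/√8 = 1.4142
z = (x̄−μ₀)/SE = (33.62−37)/1.4142 = -2.3900

test statistic = -2.390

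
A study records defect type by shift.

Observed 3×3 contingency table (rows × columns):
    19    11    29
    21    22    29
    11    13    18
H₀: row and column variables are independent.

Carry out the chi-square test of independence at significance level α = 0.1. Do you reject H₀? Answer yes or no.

Row totals [59, 72, 42], col totals [51, 46, 76], n=173
χ² = (19−17.39)²/17.39 + (11−15.69)²/15.69 + (29−25.92)²/25.92 + (21−21.23)²/21.23 + (22−19.14)²/19.14 + (29−31.63)²/31.63 + (11−12.38)²/12.38 + (13−11.17)²/11.17 + (18−18.45)²/18.45 = 3.0283
df = 4
p-value (upper-tail) = 0.55310
At α=0.1: p ≥ α → fail to reject H₀

reject H₀: no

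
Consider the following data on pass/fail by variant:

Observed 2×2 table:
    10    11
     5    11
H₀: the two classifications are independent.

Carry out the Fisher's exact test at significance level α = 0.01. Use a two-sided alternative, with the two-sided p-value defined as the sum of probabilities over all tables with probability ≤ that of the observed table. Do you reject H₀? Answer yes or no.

Margins: r₁=21, r₂=16, c₁=15, c₂=22, n=37
p_obs = C(21,10)·C(16,5)/C(37,15); sum pmf over tables with pmf ≤ p_obs
p-value (two-sided) = 0.50004
At α=0.01: p ≥ α → fail to reject H₀

reject H₀: no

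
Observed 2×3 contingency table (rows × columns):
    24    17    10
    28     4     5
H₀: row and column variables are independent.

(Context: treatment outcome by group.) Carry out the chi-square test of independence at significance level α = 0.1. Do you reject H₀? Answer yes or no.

Row totals [51, 37], col totals [52, 21, 15], n=88
χ² = (24−30.14)²/30.14 + (17−12.17)²/12.17 + (10−8.69)²/8.69 + (28−21.86)²/21.86 + (4−8.83)²/8.83 + (5−6.31)²/6.31 = 7.9971
df = 2
p-value (upper-tail) = 0.01834
At α=0.1: p < α → reject H₀

reject H₀: yes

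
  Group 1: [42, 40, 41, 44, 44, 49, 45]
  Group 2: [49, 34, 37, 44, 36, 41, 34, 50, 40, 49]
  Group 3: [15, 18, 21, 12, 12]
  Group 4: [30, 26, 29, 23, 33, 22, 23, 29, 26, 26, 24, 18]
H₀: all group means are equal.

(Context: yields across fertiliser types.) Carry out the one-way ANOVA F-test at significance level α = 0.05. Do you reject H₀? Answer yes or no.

Group means [43.57, 41.40, 15.60, 25.75], grand mean 32.529
SSB = Σnᵢ(x̄ᵢ−x̄)² = 3624.906; SSW = ΣΣ(x−x̄ᵢ)² = 655.564
MSB = 3624.906/3 = 1208.3021; MSW = 655.564/30 = 21.8521
F = MSB/MSW = 55.2944
df = (3, 30)
p-value (upper-tail) = 0.00000
At α=0.05: p < α → reject H₀

reject H₀: yes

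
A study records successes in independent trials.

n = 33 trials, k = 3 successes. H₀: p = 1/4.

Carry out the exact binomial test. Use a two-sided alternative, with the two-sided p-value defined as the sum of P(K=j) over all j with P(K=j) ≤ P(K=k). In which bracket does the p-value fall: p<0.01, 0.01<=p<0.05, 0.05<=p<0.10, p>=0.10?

Exact binomial: n=33, k=3, p₀=1/4=0.2500
P(X=j) = C(n,j)·p₀^j·(1−p₀)^(n−j); p = Σ P(X=j) over j with P(X=j) ≤ P(X=3)
p-value (two-sided) = 0.04188
→ bracket: 0.01<=p<0.05

p-value bracket: 0.01<=p<0.05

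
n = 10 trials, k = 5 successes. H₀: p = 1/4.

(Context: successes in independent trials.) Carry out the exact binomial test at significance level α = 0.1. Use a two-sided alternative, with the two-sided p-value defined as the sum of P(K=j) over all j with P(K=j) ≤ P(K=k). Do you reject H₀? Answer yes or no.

Exact binomial: n=10, k=5, p₀=1/4=0.2500
P(X=j) = C(n,j)·p₀^j·(1−p₀)^(n−j); p = Σ P(X=j) over j with P(X=j) ≤ P(X=5)
p-value (two-sided) = 0.13444
At α=0.1: p ≥ α → fail to reject H₀

reject H₀: no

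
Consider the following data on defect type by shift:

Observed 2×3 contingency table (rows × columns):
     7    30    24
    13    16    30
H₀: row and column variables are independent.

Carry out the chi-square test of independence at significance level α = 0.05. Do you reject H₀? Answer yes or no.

Row totals [61, 59], col totals [20, 46, 54], n=120
χ² = (7−10.17)²/10.17 + (30−23.38)²/23.38 + (24−27.45)²/27.45 + (13−9.83)²/9.83 + (16−22.62)²/22.62 + (30−26.55)²/26.55 = 6.6961
df = 2
p-value (upper-tail) = 0.03515
At α=0.05: p < α → reject H₀

reject H₀: yes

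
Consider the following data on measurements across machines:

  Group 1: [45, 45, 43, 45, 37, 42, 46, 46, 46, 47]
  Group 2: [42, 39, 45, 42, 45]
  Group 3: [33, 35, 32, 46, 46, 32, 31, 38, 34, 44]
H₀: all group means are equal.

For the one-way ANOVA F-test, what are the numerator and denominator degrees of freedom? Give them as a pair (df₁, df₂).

k = 3 groups, N = 25 total
df = (k−1, N−k) = (3−1, 25−3) = (2, 22)

degrees of freedom = [2, 22]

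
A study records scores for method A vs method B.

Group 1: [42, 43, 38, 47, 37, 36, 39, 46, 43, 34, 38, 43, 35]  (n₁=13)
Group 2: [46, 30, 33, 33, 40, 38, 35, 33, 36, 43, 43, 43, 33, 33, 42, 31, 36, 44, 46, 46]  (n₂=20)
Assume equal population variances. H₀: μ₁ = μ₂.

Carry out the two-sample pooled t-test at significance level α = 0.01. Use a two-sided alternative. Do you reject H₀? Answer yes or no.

reject H₀: no

x̄₁=40.077, s₁=4.192, n₁=13
x̄₂=38.200, s₂=5.512, n₂=20
s_p² = [12·4.192² + 19·5.512²]/31 = 25.4233
SE = √(s_p²·(1/13+1/20)) = 1.7963
t = (40.077−38.200)/1.7963 = 1.0449
df = 31
p-value (two-sided) = 0.30417
At α=0.01: p ≥ α → fail to reject H₀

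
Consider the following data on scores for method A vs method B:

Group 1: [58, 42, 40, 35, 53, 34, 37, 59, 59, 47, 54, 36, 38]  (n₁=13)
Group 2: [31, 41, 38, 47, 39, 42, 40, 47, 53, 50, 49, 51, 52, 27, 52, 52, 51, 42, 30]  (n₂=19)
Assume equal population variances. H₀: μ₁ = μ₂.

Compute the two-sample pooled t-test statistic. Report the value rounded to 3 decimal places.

test statistic = 0.516

x̄₁=45.538, s₁=9.812, n₁=13
x̄₂=43.895, s₂=8.157, n₂=19
s_p² = [12·9.812² + 18·8.157²]/30 = 78.4340
SE = √(s_p²·(1/13+1/19)) = 3.1877
t = (45.538−43.895)/3.1877 = 0.5156
df = 30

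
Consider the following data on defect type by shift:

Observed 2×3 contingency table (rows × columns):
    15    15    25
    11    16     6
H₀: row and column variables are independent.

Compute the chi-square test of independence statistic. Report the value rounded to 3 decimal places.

test statistic = 7.246

Row totals [55, 33], col totals [26, 31, 31], n=88
χ² = (15−16.25)²/16.25 + (15−19.38)²/19.38 + (25−19.38)²/19.38 + (11−9.75)²/9.75 + (16−11.62)²/11.62 + (6−11.62)²/11.62 = 7.2457
df = 2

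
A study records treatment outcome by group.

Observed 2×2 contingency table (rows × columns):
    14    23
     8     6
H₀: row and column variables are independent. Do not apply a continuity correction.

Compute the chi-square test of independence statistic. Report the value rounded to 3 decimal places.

test statistic = 1.543

Row totals [37, 14], col totals [22, 29], n=51
χ² = (14−15.96)²/15.96 + (23−21.04)²/21.04 + (8−6.04)²/6.04 + (6−7.96)²/7.96 = 1.5432
df = 1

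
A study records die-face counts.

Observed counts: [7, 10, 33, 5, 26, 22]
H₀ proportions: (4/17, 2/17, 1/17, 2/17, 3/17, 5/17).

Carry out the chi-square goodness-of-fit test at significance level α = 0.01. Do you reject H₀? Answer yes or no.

reject H₀: yes

n = 103; E_i = n·p_i = [24.24, 12.12, 6.06, 12.12, 18.18, 30.29]
χ² = (7−24.24)²/24.24 + (10−12.12)²/12.12 + (33−6.06)²/6.06 + (5−12.12)²/12.12 + (26−18.18)²/18.18 + (22−30.29)²/30.29 = 142.2429
df = 5
p-value (upper-tail) = 0.00000
At α=0.01: p < α → reject H₀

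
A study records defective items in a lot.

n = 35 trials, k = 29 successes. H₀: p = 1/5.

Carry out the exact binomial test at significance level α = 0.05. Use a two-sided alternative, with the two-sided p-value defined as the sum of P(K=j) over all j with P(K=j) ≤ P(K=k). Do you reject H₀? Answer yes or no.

reject H₀: yes

Exact binomial: n=35, k=29, p₀=1/5=0.2000
P(X=j) = C(n,j)·p₀^j·(1−p₀)^(n−j); p = Σ P(X=j) over j with P(X=j) ≤ P(X=29)
p-value (two-sided) = 0.00000
At α=0.05: p < α → reject H₀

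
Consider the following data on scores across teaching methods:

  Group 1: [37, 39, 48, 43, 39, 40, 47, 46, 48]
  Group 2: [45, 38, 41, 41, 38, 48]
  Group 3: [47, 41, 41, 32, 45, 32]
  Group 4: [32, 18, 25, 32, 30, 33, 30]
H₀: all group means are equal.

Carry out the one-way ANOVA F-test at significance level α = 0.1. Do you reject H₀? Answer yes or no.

Group means [43.00, 41.83, 39.67, 28.57], grand mean 38.429
SSB = Σnᵢ(x̄ᵢ−x̄)² = 946.976; SSW = ΣΣ(x−x̄ᵢ)² = 605.881
MSB = 946.976/3 = 315.6587; MSW = 605.881/24 = 25.2450
F = MSB/MSW = 12.5038
df = (3, 24)
p-value (upper-tail) = 0.00004
At α=0.1: p < α → reject H₀

reject H₀: yes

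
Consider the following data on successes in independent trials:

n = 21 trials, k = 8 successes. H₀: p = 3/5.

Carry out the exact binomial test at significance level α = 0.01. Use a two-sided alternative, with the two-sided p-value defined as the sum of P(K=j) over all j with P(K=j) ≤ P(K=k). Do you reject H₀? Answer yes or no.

Exact binomial: n=21, k=8, p₀=3/5=0.6000
P(X=j) = C(n,j)·p₀^j·(1−p₀)^(n−j); p = Σ P(X=j) over j with P(X=j) ≤ P(X=8)
p-value (two-sided) = 0.04625
At α=0.01: p ≥ α → fail to reject H₀

reject H₀: no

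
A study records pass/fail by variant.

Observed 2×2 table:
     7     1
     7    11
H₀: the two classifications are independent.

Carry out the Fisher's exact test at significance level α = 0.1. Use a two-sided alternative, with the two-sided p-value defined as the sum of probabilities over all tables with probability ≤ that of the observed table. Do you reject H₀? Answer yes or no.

reject H₀: yes

Margins: r₁=8, r₂=18, c₁=14, c₂=12, n=26
p_obs = C(8,7)·C(18,7)/C(26,14); sum pmf over tables with pmf ≤ p_obs
p-value (two-sided) = 0.03570
At α=0.1: p < α → reject H₀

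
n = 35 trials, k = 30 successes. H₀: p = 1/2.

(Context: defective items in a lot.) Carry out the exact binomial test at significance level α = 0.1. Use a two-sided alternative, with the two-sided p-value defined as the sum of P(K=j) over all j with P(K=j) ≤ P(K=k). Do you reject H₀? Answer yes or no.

Exact binomial: n=35, k=30, p₀=1/2=0.5000
P(X=j) = C(n,j)·p₀^j·(1−p₀)^(n−j); p = Σ P(X=j) over j with P(X=j) ≤ P(X=30)
p-value (two-sided) = 0.00002
At α=0.1: p < α → reject H₀

reject H₀: yes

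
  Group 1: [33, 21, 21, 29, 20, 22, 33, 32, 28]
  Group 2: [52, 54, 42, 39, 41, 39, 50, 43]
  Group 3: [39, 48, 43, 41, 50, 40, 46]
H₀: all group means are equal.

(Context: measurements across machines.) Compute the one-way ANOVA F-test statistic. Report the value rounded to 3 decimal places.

Group means [26.56, 45.00, 43.86], grand mean 37.750
SSB = Σnᵢ(x̄ᵢ−x̄)² = 1809.421; SSW = ΣΣ(x−x̄ᵢ)² = 609.079
MSB = 1809.421/2 = 904.7103; MSW = 609.079/21 = 29.0038
F = MSB/MSW = 31.1928
df = (2, 21)

test statistic = 31.193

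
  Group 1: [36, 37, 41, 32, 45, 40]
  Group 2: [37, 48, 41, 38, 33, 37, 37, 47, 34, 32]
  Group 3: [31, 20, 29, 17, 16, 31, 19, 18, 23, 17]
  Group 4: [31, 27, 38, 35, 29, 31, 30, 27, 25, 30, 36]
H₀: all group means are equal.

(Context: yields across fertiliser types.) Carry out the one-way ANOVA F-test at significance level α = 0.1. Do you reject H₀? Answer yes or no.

reject H₀: yes

Group means [38.50, 38.40, 22.10, 30.82], grand mean 31.757
SSB = Σnᵢ(x̄ᵢ−x̄)² = 1656.374; SSW = ΣΣ(x−x̄ᵢ)² = 860.436
MSB = 1656.374/3 = 552.1248; MSW = 860.436/33 = 26.0738
F = MSB/MSW = 21.1754
df = (3, 33)
p-value (upper-tail) = 0.00000
At α=0.1: p < α → reject H₀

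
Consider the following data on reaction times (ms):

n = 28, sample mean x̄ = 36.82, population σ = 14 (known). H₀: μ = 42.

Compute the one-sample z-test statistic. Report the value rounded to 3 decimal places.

SE = σ/√n = 14/√28 = 2.6458
z = (x̄−μ₀)/SE = (36.82−42)/2.6458 = -1.9579

test statistic = -1.958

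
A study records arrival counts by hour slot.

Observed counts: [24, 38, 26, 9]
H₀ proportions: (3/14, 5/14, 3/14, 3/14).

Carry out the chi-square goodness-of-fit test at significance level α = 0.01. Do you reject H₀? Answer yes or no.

reject H₀: no

n = 97; E_i = n·p_i = [20.79, 34.64, 20.79, 20.79]
χ² = (24−20.79)²/20.79 + (38−34.64)²/34.64 + (26−20.79)²/20.79 + (9−20.79)²/20.79 = 8.8131
df = 3
p-value (upper-tail) = 0.03188
At α=0.01: p ≥ α → fail to reject H₀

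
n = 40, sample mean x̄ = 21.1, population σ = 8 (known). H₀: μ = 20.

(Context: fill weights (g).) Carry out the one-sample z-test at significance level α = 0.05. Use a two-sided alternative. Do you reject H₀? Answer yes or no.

reject H₀: no

SE = σ/√n = 8/√40 = 1.2649
z = (x̄−μ₀)/SE = (21.1−20)/1.2649 = 0.8696
p-value (two-sided) = 0.38450
At α=0.05: p ≥ α → fail to reject H₀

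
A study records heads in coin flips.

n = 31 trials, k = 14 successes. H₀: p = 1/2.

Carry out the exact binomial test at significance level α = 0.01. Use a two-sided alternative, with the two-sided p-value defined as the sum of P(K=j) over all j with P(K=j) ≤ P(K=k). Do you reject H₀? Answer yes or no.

reject H₀: no

Exact binomial: n=31, k=14, p₀=1/2=0.5000
P(X=j) = C(n,j)·p₀^j·(1−p₀)^(n−j); p = Σ P(X=j) over j with P(X=j) ≤ P(X=14)
p-value (two-sided) = 0.72010
At α=0.01: p ≥ α → fail to reject H₀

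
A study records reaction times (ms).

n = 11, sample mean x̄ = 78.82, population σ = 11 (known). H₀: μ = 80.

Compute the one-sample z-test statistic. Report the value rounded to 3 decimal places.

test statistic = -0.356

SE = σ/√n = 11/√11 = 3.3166
z = (x̄−μ₀)/SE = (78.82−80)/3.3166 = -0.3558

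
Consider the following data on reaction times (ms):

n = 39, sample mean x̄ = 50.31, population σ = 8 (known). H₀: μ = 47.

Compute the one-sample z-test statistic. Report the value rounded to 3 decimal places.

test statistic = 2.584

SE = σ/√n = 8/√39 = 1.2810
z = (x̄−μ₀)/SE = (50.31−47)/1.2810 = 2.5839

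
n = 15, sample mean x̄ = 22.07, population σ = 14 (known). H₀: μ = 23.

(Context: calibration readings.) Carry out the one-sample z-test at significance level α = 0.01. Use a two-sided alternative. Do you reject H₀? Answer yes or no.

reject H₀: no

SE = σ/√n = 14/√15 = 3.6148
z = (x̄−μ₀)/SE = (22.07−23)/3.6148 = -0.2573
p-value (two-sided) = 0.79697
At α=0.01: p ≥ α → fail to reject H₀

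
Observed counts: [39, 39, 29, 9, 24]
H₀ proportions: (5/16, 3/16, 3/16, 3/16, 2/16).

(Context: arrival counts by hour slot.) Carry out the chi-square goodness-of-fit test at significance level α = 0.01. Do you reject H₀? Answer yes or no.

n = 140; E_i = n·p_i = [43.75, 26.25, 26.25, 26.25, 17.50]
χ² = (39−43.75)²/43.75 + (39−26.25)²/26.25 + (29−26.25)²/26.25 + (9−26.25)²/26.25 + (24−17.50)²/17.50 = 20.7467
df = 4
p-value (upper-tail) = 0.00036
At α=0.01: p < α → reject H₀

reject H₀: yes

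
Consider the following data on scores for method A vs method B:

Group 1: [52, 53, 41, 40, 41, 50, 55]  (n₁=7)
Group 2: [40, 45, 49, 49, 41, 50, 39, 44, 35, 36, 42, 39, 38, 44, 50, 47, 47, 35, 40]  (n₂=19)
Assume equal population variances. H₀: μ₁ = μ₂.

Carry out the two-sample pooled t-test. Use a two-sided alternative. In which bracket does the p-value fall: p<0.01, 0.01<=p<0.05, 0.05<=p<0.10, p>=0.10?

p-value bracket: 0.05<=p<0.10

x̄₁=47.429, s₁=6.503, n₁=7
x̄₂=42.632, s₂=5.069, n₂=19
s_p² = [6·6.503² + 18·5.069²]/24 = 29.8390
SE = √(s_p²·(1/7+1/19)) = 2.4152
t = (47.429−42.632)/2.4152 = 1.9862
df = 24
p-value (two-sided) = 0.05855
→ bracket: 0.05<=p<0.10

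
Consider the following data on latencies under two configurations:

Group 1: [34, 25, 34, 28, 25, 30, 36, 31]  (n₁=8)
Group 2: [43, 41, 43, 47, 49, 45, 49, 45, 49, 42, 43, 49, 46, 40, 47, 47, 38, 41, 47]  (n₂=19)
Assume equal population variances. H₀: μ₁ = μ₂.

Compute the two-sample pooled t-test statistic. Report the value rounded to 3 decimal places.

test statistic = -9.427

x̄₁=30.375, s₁=4.173, n₁=8
x̄₂=44.789, s₂=3.392, n₂=19
s_p² = [7·4.173² + 18·3.392²]/25 = 13.1613
SE = √(s_p²·(1/8+1/19)) = 1.5290
t = (30.375−44.789)/1.5290 = -9.4273
df = 25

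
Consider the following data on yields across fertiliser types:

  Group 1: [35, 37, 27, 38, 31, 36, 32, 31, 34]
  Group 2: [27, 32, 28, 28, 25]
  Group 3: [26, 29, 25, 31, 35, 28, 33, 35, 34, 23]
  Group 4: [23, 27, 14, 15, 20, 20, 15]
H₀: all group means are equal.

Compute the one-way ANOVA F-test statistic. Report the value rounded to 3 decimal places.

Group means [33.44, 28.00, 29.90, 19.14], grand mean 28.194
SSB = Σnᵢ(x̄ᵢ−x̄)² = 850.859; SSW = ΣΣ(x−x̄ᵢ)² = 433.979
MSB = 850.859/3 = 283.6198; MSW = 433.979/27 = 16.0733
F = MSB/MSW = 17.6454
df = (3, 27)

test statistic = 17.645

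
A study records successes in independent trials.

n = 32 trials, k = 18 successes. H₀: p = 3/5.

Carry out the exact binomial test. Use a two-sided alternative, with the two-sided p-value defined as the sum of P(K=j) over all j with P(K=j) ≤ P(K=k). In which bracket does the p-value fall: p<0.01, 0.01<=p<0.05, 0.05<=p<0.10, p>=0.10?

Exact binomial: n=32, k=18, p₀=3/5=0.6000
P(X=j) = C(n,j)·p₀^j·(1−p₀)^(n−j); p = Σ P(X=j) over j with P(X=j) ≤ P(X=18)
p-value (two-sided) = 0.71945
→ bracket: p>=0.10

p-value bracket: p>=0.10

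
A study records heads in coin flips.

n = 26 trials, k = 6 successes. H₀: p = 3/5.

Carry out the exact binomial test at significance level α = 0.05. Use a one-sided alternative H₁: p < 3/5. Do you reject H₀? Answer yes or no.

reject H₀: yes

Exact binomial: n=26, k=6, p₀=3/5=0.6000
P(X≤6) from Σ C(n,i)·p₀^i·(1−p₀)^(n−i)
p-value (one-sided, H₁ less) = 0.00014
At α=0.05: p < α → reject H₀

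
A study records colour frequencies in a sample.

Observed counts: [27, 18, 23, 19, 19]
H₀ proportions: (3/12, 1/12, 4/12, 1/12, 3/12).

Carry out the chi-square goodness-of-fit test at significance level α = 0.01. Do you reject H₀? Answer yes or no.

n = 106; E_i = n·p_i = [26.50, 8.83, 35.33, 8.83, 26.50]
χ² = (27−26.50)²/26.50 + (18−8.83)²/8.83 + (23−35.33)²/35.33 + (19−8.83)²/8.83 + (19−26.50)²/26.50 = 27.6509
df = 4
p-value (upper-tail) = 0.00001
At α=0.01: p < α → reject H₀

reject H₀: yes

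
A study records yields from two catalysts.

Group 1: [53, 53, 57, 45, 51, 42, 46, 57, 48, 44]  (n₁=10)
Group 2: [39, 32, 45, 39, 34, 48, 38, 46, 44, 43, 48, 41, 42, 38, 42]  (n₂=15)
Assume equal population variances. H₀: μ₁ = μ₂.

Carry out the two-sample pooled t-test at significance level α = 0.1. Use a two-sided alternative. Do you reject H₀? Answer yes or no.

x̄₁=49.600, s₁=5.379, n₁=10
x̄₂=41.267, s₂=4.698, n₂=15
s_p² = [9·5.379² + 14·4.698²]/23 = 24.7536
SE = √(s_p²·(1/10+1/15)) = 2.0312
t = (49.600−41.267)/2.0312 = 4.1027
df = 23
p-value (two-sided) = 0.00044
At α=0.1: p < α → reject H₀

reject H₀: yes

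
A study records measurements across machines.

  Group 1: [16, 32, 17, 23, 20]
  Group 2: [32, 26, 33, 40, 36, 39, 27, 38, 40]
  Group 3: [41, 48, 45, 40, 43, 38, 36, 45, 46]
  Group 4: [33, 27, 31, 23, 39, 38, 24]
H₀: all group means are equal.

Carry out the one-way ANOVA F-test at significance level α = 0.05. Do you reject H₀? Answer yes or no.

reject H₀: yes

Group means [21.60, 34.56, 42.44, 30.71], grand mean 33.867
SSB = Σnᵢ(x̄ᵢ−x̄)² = 1488.394; SSW = ΣΣ(x−x̄ᵢ)² = 769.073
MSB = 1488.394/3 = 496.1312; MSW = 769.073/26 = 29.5797
F = MSB/MSW = 16.7727
df = (3, 26)
p-value (upper-tail) = 0.00000
At α=0.05: p < α → reject H₀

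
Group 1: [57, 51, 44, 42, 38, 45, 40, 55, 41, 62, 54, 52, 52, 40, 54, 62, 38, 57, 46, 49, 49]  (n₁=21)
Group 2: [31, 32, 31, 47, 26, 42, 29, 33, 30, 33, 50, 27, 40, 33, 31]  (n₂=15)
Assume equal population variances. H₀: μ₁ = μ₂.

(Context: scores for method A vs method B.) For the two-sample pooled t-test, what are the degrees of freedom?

df = n₁ + n₂ − 2 = 21 + 15 − 2 = 34

degrees of freedom = 34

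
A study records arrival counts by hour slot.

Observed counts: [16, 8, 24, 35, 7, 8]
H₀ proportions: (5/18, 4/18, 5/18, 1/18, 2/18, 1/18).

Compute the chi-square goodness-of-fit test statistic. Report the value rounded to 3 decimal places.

n = 98; E_i = n·p_i = [27.22, 21.78, 27.22, 5.44, 10.89, 5.44]
χ² = (16−27.22)²/27.22 + (8−21.78)²/21.78 + (24−27.22)²/27.22 + (35−5.44)²/5.44 + (7−10.89)²/10.89 + (8−5.44)²/5.44 = 176.7571
df = 5

test statistic = 176.757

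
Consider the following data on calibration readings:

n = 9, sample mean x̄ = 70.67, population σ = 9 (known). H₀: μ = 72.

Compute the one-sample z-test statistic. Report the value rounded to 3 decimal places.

SE = σ/√n = 9/√9 = 3.0000
z = (x̄−μ₀)/SE = (70.67−72)/3.0000 = -0.4433

test statistic = -0.443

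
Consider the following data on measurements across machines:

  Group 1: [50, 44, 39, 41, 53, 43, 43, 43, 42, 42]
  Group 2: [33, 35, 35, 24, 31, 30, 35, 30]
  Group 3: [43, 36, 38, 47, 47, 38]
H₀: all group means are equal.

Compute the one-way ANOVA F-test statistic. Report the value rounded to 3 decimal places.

Group means [44.00, 31.62, 41.50], grand mean 39.250
SSB = Σnᵢ(x̄ᵢ−x̄)² = 721.125; SSW = ΣΣ(x−x̄ᵢ)² = 379.375
MSB = 721.125/2 = 360.5625; MSW = 379.375/21 = 18.0655
F = MSB/MSW = 19.9586
df = (2, 21)

test statistic = 19.959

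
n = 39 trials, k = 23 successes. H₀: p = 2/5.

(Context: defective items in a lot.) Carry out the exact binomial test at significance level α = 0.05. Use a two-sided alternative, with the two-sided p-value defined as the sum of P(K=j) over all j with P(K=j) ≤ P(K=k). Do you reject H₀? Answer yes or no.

reject H₀: yes

Exact binomial: n=39, k=23, p₀=2/5=0.4000
P(X=j) = C(n,j)·p₀^j·(1−p₀)^(n−j); p = Σ P(X=j) over j with P(X=j) ≤ P(X=23)
p-value (two-sided) = 0.02104
At α=0.05: p < α → reject H₀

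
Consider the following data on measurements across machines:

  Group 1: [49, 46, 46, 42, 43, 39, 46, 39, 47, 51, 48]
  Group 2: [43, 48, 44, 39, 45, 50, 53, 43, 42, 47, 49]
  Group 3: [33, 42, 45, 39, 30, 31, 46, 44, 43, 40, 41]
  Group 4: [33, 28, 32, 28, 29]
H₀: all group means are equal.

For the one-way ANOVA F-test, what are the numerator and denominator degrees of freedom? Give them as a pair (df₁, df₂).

k = 4 groups, N = 38 total
df = (k−1, N−k) = (4−1, 38−4) = (3, 34)

degrees of freedom = [3, 34]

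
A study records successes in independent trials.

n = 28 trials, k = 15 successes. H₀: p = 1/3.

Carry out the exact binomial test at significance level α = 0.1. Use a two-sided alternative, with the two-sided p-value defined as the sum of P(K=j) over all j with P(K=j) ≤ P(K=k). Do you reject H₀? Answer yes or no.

Exact binomial: n=28, k=15, p₀=1/3=0.3333
P(X=j) = C(n,j)·p₀^j·(1−p₀)^(n−j); p = Σ P(X=j) over j with P(X=j) ≤ P(X=15)
p-value (two-sided) = 0.02765
At α=0.1: p < α → reject H₀

reject H₀: yes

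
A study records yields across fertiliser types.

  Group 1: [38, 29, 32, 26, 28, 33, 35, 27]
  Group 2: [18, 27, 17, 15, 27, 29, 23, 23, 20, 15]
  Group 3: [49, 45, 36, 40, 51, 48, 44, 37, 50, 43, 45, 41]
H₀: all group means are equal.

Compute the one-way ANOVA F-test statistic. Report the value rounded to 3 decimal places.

Group means [31.00, 21.40, 44.08], grand mean 33.033
SSB = Σnᵢ(x̄ᵢ−x̄)² = 2851.650; SSW = ΣΣ(x−x̄ᵢ)² = 631.317
MSB = 2851.650/2 = 1425.8250; MSW = 631.317/27 = 23.3821
F = MSB/MSW = 60.9793
df = (2, 27)

test statistic = 60.979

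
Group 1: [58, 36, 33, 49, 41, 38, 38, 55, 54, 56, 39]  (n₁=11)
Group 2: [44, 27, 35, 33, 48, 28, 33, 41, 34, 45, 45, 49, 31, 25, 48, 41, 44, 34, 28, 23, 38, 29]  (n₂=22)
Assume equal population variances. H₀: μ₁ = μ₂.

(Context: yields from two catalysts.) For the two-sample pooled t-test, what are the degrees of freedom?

df = n₁ + n₂ − 2 = 11 + 22 − 2 = 31

degrees of freedom = 31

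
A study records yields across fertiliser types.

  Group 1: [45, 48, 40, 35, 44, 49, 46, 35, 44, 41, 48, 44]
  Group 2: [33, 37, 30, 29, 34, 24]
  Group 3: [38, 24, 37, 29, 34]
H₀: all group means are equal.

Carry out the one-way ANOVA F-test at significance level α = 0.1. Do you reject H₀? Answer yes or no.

Group means [43.25, 31.17, 32.40], grand mean 37.739
SSB = Σnᵢ(x̄ᵢ−x̄)² = 766.151; SSW = ΣΣ(x−x̄ᵢ)² = 482.283
MSB = 766.151/2 = 383.0757; MSW = 482.283/20 = 24.1142
F = MSB/MSW = 15.8859
df = (2, 20)
p-value (upper-tail) = 0.00007
At α=0.1: p < α → reject H₀

reject H₀: yes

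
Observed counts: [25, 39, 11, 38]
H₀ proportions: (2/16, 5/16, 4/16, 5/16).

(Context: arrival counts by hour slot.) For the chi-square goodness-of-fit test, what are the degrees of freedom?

df = k − 1 = 4 − 1 = 3

degrees of freedom = 3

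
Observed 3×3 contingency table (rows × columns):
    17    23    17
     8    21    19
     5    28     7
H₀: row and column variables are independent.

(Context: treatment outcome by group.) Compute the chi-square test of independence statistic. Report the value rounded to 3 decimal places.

test statistic = 12.225

Row totals [57, 48, 40], col totals [30, 72, 43], n=145
χ² = (17−11.79)²/11.79 + (23−28.30)²/28.30 + (17−16.90)²/16.90 + (8−9.93)²/9.93 + (21−23.83)²/23.83 + (19−14.23)²/14.23 + (5−8.28)²/8.28 + (28−19.86)²/19.86 + (7−11.86)²/11.86 = 12.2251
df = 4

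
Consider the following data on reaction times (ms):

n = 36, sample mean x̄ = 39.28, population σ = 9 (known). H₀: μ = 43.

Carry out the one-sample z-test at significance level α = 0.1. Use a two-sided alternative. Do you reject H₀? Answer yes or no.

reject H₀: yes

SE = σ/√n = 9/√36 = 1.5000
z = (x̄−μ₀)/SE = (39.28−43)/1.5000 = -2.4800
p-value (two-sided) = 0.01314
At α=0.1: p < α → reject H₀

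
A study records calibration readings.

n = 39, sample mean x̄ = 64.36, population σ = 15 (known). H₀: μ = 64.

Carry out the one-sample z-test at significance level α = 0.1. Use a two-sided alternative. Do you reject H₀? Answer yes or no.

reject H₀: no

SE = σ/√n = 15/√39 = 2.4019
z = (x̄−μ₀)/SE = (64.36−64)/2.4019 = 0.1499
p-value (two-sided) = 0.88086
At α=0.1: p ≥ α → fail to reject H₀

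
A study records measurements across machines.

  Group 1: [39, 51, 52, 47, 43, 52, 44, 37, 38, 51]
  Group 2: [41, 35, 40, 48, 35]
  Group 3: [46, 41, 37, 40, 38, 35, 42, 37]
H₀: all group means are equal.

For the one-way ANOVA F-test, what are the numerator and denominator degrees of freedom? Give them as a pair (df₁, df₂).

degrees of freedom = [2, 20]

k = 3 groups, N = 23 total
df = (k−1, N−k) = (3−1, 23−3) = (2, 20)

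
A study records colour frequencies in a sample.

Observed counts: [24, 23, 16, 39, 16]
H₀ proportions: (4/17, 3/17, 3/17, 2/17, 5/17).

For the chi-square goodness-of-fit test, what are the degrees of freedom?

df = k − 1 = 5 − 1 = 4

degrees of freedom = 4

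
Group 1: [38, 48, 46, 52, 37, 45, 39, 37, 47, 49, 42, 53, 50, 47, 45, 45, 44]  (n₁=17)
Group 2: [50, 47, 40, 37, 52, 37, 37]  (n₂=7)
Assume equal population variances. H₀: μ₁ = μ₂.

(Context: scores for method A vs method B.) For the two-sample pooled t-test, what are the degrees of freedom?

df = n₁ + n₂ − 2 = 17 + 7 − 2 = 22

degrees of freedom = 22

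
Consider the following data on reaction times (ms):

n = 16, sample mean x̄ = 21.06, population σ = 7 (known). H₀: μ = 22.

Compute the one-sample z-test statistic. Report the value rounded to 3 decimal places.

SE = σ/√n = 7/√16 = 1.7500
z = (x̄−μ₀)/SE = (21.06−22)/1.7500 = -0.5371

test statistic = -0.537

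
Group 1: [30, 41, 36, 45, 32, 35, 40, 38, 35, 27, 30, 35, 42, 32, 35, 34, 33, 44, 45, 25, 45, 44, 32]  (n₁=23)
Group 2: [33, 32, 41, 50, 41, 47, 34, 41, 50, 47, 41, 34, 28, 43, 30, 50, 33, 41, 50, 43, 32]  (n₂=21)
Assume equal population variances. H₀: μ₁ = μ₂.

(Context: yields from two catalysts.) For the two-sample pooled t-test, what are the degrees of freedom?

degrees of freedom = 42

df = n₁ + n₂ − 2 = 23 + 21 − 2 = 42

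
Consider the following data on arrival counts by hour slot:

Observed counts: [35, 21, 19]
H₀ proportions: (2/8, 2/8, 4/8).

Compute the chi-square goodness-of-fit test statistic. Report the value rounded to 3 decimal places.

n = 75; E_i = n·p_i = [18.75, 18.75, 37.50]
χ² = (35−18.75)²/18.75 + (21−18.75)²/18.75 + (19−37.50)²/37.50 = 23.4800
df = 2

test statistic = 23.480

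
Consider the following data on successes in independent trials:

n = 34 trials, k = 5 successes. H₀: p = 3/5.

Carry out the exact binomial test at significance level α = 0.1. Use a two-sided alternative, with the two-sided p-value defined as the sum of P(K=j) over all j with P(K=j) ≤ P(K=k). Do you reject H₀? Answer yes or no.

reject H₀: yes

Exact binomial: n=34, k=5, p₀=3/5=0.6000
P(X=j) = C(n,j)·p₀^j·(1−p₀)^(n−j); p = Σ P(X=j) over j with P(X=j) ≤ P(X=5)
p-value (two-sided) = 0.00000
At α=0.1: p < α → reject H₀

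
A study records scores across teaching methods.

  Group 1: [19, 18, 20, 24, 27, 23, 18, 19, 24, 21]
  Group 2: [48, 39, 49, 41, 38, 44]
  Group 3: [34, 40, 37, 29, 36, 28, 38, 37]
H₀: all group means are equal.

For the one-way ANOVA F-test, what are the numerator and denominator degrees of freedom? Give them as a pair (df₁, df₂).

k = 3 groups, N = 24 total
df = (k−1, N−k) = (3−1, 24−3) = (2, 21)

degrees of freedom = [2, 21]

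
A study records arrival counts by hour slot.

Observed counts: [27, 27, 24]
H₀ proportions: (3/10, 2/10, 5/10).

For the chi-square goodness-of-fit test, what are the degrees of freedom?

df = k − 1 = 3 − 1 = 2

degrees of freedom = 2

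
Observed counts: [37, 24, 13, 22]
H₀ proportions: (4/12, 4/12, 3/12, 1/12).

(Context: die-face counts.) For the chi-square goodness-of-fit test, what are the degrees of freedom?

df = k − 1 = 4 − 1 = 3

degrees of freedom = 3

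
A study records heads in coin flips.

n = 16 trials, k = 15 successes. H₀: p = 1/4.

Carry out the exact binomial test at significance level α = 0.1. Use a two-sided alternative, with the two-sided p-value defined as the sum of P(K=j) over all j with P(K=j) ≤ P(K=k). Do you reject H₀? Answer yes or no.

reject H₀: yes

Exact binomial: n=16, k=15, p₀=1/4=0.2500
P(X=j) = C(n,j)·p₀^j·(1−p₀)^(n−j); p = Σ P(X=j) over j with P(X=j) ≤ P(X=15)
p-value (two-sided) = 0.00000
At α=0.1: p < α → reject H₀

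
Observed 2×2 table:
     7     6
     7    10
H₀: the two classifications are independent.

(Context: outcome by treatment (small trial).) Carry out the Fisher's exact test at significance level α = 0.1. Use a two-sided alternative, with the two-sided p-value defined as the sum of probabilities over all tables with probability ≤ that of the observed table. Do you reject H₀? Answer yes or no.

Margins: r₁=13, r₂=17, c₁=14, c₂=16, n=30
p_obs = C(13,7)·C(17,7)/C(30,14); sum pmf over tables with pmf ≤ p_obs
p-value (two-sided) = 0.71314
At α=0.1: p ≥ α → fail to reject H₀

reject H₀: no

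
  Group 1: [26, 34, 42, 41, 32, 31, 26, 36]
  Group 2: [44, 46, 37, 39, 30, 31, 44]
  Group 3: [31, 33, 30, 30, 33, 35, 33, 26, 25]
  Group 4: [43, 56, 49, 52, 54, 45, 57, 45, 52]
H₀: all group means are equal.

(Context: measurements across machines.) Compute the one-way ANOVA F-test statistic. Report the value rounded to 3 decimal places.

test statistic = 24.276

Group means [33.50, 38.71, 30.67, 50.33], grand mean 38.424
SSB = Σnᵢ(x̄ᵢ−x̄)² = 2012.632; SSW = ΣΣ(x−x̄ᵢ)² = 801.429
MSB = 2012.632/3 = 670.8773; MSW = 801.429/29 = 27.6355
F = MSB/MSW = 24.2760
df = (3, 29)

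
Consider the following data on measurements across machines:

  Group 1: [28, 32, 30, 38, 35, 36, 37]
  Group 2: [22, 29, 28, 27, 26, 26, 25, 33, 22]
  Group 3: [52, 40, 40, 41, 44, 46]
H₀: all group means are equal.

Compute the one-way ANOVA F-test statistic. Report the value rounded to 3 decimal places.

Group means [33.71, 26.44, 43.83], grand mean 33.500
SSB = Σnᵢ(x̄ᵢ−x̄)² = 1089.016; SSW = ΣΣ(x−x̄ᵢ)² = 288.484
MSB = 1089.016/2 = 544.5079; MSW = 288.484/19 = 15.1834
F = MSB/MSW = 35.8621
df = (2, 19)

test statistic = 35.862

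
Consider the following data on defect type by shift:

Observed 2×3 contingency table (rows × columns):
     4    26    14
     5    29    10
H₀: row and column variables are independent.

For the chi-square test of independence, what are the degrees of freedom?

df = (r−1)(c−1) = (2−1)·(3−1) = 2

degrees of freedom = 2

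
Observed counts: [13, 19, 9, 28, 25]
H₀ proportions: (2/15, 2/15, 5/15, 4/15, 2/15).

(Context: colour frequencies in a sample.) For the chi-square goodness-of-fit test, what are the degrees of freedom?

df = k − 1 = 5 − 1 = 4

degrees of freedom = 4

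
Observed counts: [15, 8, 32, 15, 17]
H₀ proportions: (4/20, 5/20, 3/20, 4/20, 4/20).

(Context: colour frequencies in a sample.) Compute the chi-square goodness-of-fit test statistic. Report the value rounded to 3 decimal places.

n = 87; E_i = n·p_i = [17.40, 21.75, 13.05, 17.40, 17.40]
χ² = (15−17.40)²/17.40 + (8−21.75)²/21.75 + (32−13.05)²/13.05 + (15−17.40)²/17.40 + (17−17.40)²/17.40 = 36.8812
df = 4

test statistic = 36.881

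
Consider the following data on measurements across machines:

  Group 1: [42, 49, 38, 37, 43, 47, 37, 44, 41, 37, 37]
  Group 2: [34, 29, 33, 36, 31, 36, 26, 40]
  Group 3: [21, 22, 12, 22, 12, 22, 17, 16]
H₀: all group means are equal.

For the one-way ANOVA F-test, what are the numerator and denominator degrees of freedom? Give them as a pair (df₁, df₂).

k = 3 groups, N = 27 total
df = (k−1, N−k) = (3−1, 27−3) = (2, 24)

degrees of freedom = [2, 24]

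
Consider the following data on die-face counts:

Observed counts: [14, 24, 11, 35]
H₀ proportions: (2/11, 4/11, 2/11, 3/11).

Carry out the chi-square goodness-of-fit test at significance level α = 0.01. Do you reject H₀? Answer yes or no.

n = 84; E_i = n·p_i = [15.27, 30.55, 15.27, 22.91]
χ² = (14−15.27)²/15.27 + (24−30.55)²/30.55 + (11−15.27)²/15.27 + (35−22.91)²/22.91 = 9.0853
df = 3
p-value (upper-tail) = 0.02818
At α=0.01: p ≥ α → fail to reject H₀

reject H₀: no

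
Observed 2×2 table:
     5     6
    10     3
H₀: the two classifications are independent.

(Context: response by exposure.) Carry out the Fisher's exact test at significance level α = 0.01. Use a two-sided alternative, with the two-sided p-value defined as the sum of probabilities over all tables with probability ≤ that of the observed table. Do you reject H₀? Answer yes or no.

reject H₀: no

Margins: r₁=11, r₂=13, c₁=15, c₂=9, n=24
p_obs = C(11,5)·C(13,10)/C(24,15); sum pmf over tables with pmf ≤ p_obs
p-value (two-sided) = 0.20598
At α=0.01: p ≥ α → fail to reject H₀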